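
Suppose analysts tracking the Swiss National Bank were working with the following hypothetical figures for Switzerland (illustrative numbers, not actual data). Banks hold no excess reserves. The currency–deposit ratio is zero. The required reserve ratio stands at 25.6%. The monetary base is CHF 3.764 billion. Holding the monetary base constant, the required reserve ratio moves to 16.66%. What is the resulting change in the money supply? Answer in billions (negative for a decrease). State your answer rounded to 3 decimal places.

CHF 7.890 billion

Initially m₁ = 1 / (0.256) = 3.90625, so M₁ = 3.90625 × 3.764 ≈ 14.7031 billion.
After the change m₂ = 1 / (0.1666) ≈ 6.00240, so M₂ = 6.00240 × 3.764 ≈ 22.593 billion.
ΔM = M₂ − M₁ = 22.593 − 14.7031 = 7.8899 billion.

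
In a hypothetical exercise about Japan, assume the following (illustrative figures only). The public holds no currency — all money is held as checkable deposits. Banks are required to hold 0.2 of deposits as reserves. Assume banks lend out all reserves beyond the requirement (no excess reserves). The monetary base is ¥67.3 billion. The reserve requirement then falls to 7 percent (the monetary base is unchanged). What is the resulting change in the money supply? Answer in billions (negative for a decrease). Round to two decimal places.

Initially m₁ = 1 / (0.2) = 5, so M₁ = 5 × 67.3 = 336.5 billion.
After the change m₂ = 1 / (0.07) ≈ 14.28571, so M₂ = 14.28571 × 67.3 ≈ 961.4283 billion.
ΔM = M₂ − M₁ = 961.4283 − 336.5 = 624.9283 billion.

¥624.93 billion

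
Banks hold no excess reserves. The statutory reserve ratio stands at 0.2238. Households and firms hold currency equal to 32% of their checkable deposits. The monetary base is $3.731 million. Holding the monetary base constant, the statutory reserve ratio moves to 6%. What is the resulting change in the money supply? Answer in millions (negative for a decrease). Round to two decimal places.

Initially m₁ = (1 + 0.32) / (0.2238 + 0.32) ≈ 2.4274, so M₁ = 2.4274 × 3.731 ≈ 9.0566 million.
After the change m₂ = (1 + 0.32) / (0.06 + 0.32) ≈ 3.4737, so M₂ = 3.4737 × 3.731 ≈ 12.9604 million.
ΔM = M₂ − M₁ = 12.9604 − 9.0566 = 3.9038 million.

$3.90 million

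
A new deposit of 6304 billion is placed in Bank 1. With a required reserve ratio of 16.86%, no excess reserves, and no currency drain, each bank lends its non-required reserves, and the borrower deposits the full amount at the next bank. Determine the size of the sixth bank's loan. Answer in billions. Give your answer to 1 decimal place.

Each bank lends a fraction (1 − rr) = 0.8314 of the deposit it receives, so Bank 6 receives 6304·0.8314^5 and lends 6304·0.8314^6 ≈ 2081.9789 billion.

2082.0 billion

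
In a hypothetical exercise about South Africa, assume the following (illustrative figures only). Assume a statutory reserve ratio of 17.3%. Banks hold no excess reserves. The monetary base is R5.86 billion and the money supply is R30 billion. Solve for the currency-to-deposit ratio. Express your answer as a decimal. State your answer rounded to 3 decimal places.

Using m = M/MB = 30/5.86 ≈ 5.119454. From m = (1 + c)/(c + rr + e), rearranging gives 1 + c = m·(c + rr + e), so c·(1 − m) = m·(rr + e) − 1.
Hence c = [m·(rr + e) − 1]/(1 − m) = [5.119454 × (0.173 + 0) − 1] / (1 − 5.119454) ≈ 0.027755.

0.028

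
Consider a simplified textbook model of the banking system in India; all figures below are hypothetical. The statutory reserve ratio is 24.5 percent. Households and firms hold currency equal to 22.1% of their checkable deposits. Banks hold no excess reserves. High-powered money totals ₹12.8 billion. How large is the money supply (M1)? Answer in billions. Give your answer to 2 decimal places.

₹33.54 billion

The money multiplier is m = (1 + c) / (rr + c) = (1 + 0.221) / (0.245 + 0.221) ≈ 2.62017.
So M = m × MB = 2.62017 × 12.8 ≈ 33.5382 billion.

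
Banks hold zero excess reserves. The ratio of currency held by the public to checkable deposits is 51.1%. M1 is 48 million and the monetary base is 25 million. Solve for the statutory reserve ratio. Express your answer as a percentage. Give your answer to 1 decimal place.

Using m = M/MB = 48/25 = 1.920000. Since m = (1 + c)/(c + rr + e), the denominator satisfies c + rr + e = (1 + c)/m = (1 + 0.511) / 1.920000 ≈ 0.786979.
With c = 0.511 and e = 0, the statutory reserve ratio is 0.786979 − 0.511 − 0 = 0.275979.

27.6%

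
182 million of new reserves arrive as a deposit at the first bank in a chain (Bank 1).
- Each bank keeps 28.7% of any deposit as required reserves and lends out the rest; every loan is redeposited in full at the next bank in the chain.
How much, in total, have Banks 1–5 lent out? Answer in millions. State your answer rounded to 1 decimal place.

Bank i lends (1 − rr)^i of the original deposit: Bank 1 lends 182·0.7130 = 129.7660, Bank 2 lends 182·0.7130² ≈ 92.5232, and so on.
Summing a geometric series: total = 182·[0.7130·(1 − 0.7130^5) / (1 − 0.7130)] ≈ 368.8307 million.

368.8 million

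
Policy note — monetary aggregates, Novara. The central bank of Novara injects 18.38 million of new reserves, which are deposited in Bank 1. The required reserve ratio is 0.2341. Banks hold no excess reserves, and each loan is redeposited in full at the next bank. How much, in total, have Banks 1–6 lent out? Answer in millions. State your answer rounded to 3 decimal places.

47.995 million

Bank i lends (1 − rr)^i of the original deposit: Bank 1 lends 18.38·0.7659 ≈ 14.0772, Bank 2 lends 18.38·0.7659² ≈ 10.7818, and so on.
Summing a geometric series: total = 18.38·[0.7659·(1 − 0.7659^6) / (1 − 0.7659)] ≈ 47.9954 million.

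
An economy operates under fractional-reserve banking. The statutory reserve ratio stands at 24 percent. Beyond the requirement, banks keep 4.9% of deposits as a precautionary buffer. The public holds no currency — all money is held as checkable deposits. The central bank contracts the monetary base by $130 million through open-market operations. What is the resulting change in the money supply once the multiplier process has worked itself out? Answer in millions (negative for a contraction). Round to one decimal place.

The money multiplier is m = 1 / (rr + e) = 1 / (0.24 + 0.049) ≈ 3.46021.
The sale removes 130 million of base, so ΔM = m × ΔMB = 3.46021 × (−130) = -449.8273 million.

-449.8 million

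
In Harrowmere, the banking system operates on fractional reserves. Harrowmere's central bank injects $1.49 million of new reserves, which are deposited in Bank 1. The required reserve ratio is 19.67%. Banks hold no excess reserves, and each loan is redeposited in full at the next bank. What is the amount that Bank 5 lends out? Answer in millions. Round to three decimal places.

Each bank lends a fraction (1 − rr) = 0.8033 of the deposit it receives, so Bank 5 receives 1.49·0.8033^4 and lends 1.49·0.8033^5 ≈ 0.4984 million.

$0.498 million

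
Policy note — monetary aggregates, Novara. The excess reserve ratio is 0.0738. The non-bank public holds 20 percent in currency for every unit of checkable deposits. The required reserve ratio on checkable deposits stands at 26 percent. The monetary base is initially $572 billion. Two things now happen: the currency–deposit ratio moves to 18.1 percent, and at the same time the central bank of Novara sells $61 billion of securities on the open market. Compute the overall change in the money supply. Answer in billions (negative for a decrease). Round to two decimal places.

-113.59 billion

Before: m₁ = (1 + 0.2) / (0.26 + 0.0738 + 0.2) ≈ 2.248033, MB₁ = 572, so M₁ = 2.248033 × 572 ≈ 1285.8749 billion.
After: m₂ = (1 + 0.181) / (0.26 + 0.0738 + 0.181) ≈ 2.294095, MB₂ = 572 − 61 = 511, so M₂ = 2.294095 × 511 ≈ 1172.2825 billion.
ΔM = M₂ − M₁ = 1172.2825 − 1285.8749 = -113.5924 billion.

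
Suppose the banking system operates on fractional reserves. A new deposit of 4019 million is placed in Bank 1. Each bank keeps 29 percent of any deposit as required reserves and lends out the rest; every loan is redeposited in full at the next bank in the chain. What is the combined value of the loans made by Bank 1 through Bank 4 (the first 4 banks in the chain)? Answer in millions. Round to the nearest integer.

7339 million

Bank i lends (1 − rr)^i of the original deposit: Bank 1 lends 4019·0.7100 = 2853.4900, Bank 2 lends 4019·0.7100² = 2025.9779, and so on.
Summing a geometric series: total = 4019·[0.7100·(1 − 0.7100^4) / (1 − 0.7100)] ≈ 7339.2077 million.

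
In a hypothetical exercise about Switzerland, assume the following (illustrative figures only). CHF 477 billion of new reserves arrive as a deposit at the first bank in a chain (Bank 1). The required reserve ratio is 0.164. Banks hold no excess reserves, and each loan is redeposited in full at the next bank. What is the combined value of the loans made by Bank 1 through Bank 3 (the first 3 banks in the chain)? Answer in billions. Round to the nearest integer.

CHF 1011 billion

Bank i lends (1 − rr)^i of the original deposit: Bank 1 lends 477·0.8360 = 398.7720, Bank 2 lends 477·0.8360² ≈ 333.3734, and so on.
Summing a geometric series: total = 477·[0.8360·(1 − 0.8360^3) / (1 − 0.8360)] ≈ 1010.8455 billion.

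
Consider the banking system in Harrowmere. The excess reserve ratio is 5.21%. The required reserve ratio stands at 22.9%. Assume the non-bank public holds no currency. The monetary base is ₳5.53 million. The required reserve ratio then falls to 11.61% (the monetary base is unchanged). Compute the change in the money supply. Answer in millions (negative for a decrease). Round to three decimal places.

₳13.205 million

Initially m₁ = 1 / (0.229 + 0.0521) ≈ 3.55745, so M₁ = 3.55745 × 5.53 ≈ 19.6727 million.
After the change m₂ = 1 / (0.1161 + 0.0521) ≈ 5.94530, so M₂ = 5.94530 × 5.53 ≈ 32.8775 million.
ΔM = M₂ − M₁ = 32.8775 − 19.6727 = 13.2048 million.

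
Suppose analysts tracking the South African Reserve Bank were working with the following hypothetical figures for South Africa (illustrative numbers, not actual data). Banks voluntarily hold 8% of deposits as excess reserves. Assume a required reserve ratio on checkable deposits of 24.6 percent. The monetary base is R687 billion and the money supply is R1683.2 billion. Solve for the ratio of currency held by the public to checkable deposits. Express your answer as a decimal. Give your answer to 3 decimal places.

0.139

Using m = M/MB = 1683.2/687 ≈ 2.450073. From m = (1 + c)/(c + rr + e), rearranging gives 1 + c = m·(c + rr + e), so c·(1 − m) = m·(rr + e) − 1.
Hence c = [m·(rr + e) − 1]/(1 − m) = [2.450073 × (0.246 + 0.08) − 1] / (1 − 2.450073) ≈ 0.138804.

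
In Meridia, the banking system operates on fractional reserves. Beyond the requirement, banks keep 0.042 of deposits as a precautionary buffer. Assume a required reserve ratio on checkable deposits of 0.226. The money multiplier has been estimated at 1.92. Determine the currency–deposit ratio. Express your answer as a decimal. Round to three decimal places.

Using m = 1.92. From m = (1 + c)/(c + rr + e), rearranging gives 1 + c = m·(c + rr + e), so c·(1 − m) = m·(rr + e) − 1.
Hence c = [m·(rr + e) − 1]/(1 − m) = [1.92 × (0.226 + 0.042) − 1] / (1 − 1.92) ≈ 0.527652.

0.528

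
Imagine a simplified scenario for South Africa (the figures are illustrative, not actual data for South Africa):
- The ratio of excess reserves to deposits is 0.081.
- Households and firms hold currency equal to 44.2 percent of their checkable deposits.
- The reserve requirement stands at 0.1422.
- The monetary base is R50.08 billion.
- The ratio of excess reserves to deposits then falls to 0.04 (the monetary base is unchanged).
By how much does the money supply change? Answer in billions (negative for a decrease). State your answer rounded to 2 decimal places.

Initially m₁ = (1 + 0.442) / (0.1422 + 0.081 + 0.442) ≈ 2.16777, so M₁ = 2.16777 × 50.08 ≈ 108.5619 billion.
After the change m₂ = (1 + 0.442) / (0.1422 + 0.04 + 0.442) ≈ 2.31016, so M₂ = 2.31016 × 50.08 ≈ 115.6928 billion.
ΔM = M₂ − M₁ = 115.6928 − 108.5619 = 7.1309 billion.

R7.13 billion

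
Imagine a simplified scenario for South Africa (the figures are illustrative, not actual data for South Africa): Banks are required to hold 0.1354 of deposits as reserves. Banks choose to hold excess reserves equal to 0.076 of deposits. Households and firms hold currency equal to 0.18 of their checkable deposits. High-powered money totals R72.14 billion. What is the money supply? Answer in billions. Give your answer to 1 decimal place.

The money multiplier is m = (1 + c) / (rr + e + c) = (1 + 0.18) / (0.1354 + 0.076 + 0.18) ≈ 3.0148.
So M = m × MB = 3.0148 × 72.14 ≈ 217.4877 billion.

R217.5 billion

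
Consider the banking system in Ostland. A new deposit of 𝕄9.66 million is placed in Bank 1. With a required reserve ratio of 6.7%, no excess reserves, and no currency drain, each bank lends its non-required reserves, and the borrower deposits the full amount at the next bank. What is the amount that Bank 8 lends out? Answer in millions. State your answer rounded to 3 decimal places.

Each bank lends a fraction (1 − rr) = 0.9330 of the deposit it receives, so Bank 8 receives 9.66·0.9330^7 and lends 9.66·0.9330^8 ≈ 5.5466 million.

𝕄5.547 million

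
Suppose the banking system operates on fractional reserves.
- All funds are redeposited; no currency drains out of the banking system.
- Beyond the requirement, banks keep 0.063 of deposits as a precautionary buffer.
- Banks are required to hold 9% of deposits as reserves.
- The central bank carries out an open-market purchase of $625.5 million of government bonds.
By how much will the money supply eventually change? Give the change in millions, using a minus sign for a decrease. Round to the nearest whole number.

The money multiplier is m = 1 / (rr + e) = 1 / (0.09 + 0.063) ≈ 6.5359.
The purchase adds 625.5 million of base, so ΔM = m × ΔMB = 6.5359 × (+625.5) ≈ 4088.2054 million.

$4088 million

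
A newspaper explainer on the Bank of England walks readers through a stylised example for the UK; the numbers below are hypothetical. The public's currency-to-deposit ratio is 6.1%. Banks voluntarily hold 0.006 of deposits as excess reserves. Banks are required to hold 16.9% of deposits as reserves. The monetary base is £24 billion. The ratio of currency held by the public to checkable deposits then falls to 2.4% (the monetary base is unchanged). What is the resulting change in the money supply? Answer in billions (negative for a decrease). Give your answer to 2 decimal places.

Initially m₁ = (1 + 0.061) / (0.169 + 0.006 + 0.061) ≈ 4.49576, so M₁ = 4.49576 × 24 ≈ 107.8982 billion.
After the change m₂ = (1 + 0.024) / (0.169 + 0.006 + 0.024) ≈ 5.14573, so M₂ = 5.14573 × 24 ≈ 123.4975 billion.
ΔM = M₂ − M₁ = 123.4975 − 107.8982 = 15.5993 billion.

£15.60 billion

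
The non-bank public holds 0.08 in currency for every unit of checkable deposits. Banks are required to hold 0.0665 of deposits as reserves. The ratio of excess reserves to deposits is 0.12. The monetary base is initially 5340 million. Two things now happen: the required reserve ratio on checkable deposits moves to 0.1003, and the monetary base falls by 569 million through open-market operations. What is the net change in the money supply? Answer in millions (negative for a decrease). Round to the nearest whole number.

-4482 million

Before: m₁ = (1 + 0.08) / (0.0665 + 0.12 + 0.08) ≈ 4.05253, MB₁ = 5340, so M₁ = 4.05253 × 5340 = 21640.5102 million.
After: m₂ = (1 + 0.08) / (0.1003 + 0.12 + 0.08) ≈ 3.59640, MB₂ = 5340 − 569 = 4771, so M₂ = 3.59640 × 4771 = 17158.4244 million.
ΔM = M₂ − M₁ = 17158.4244 − 21640.5102 = -4482.0858 million.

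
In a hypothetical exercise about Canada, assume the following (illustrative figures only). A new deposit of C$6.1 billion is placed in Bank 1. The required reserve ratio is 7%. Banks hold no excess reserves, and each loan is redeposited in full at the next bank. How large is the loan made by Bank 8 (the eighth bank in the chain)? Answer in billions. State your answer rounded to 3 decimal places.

C$3.413 billion

Each bank lends a fraction (1 − rr) = 0.9300 of the deposit it receives, so Bank 8 receives 6.1·0.9300^7 and lends 6.1·0.9300^8 ≈ 3.4134 billion.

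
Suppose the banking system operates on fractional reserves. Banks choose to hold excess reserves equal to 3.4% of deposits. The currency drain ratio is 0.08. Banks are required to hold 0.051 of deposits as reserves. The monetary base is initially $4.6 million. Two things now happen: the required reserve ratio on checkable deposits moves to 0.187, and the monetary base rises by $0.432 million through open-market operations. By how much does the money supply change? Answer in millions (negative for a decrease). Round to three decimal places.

-12.054 million

Before: m₁ = (1 + 0.08) / (0.051 + 0.034 + 0.08) ≈ 6.54545, MB₁ = 4.6, so M₁ = 6.54545 × 4.6 ≈ 30.1091 million.
After: m₂ = (1 + 0.08) / (0.187 + 0.034 + 0.08) ≈ 3.58804, MB₂ = 4.6 + 0.432 = 5.032, so M₂ = 3.58804 × 5.032 ≈ 18.055 million.
ΔM = M₂ − M₁ = 18.055 − 30.1091 = -12.0541 million.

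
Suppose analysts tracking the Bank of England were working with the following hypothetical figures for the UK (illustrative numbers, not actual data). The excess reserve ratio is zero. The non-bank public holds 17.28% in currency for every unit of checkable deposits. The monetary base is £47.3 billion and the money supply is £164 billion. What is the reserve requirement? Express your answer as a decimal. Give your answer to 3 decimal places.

Using m = M/MB = 164/47.3 ≈ 3.467230. Since m = (1 + c)/(c + rr + e), the denominator satisfies c + rr + e = (1 + c)/m = (1 + 0.1728) / 3.467230 ≈ 0.338253.
With c = 0.1728 and e = 0, the reserve requirement is 0.338253 − 0.1728 − 0 = 0.165453.

0.165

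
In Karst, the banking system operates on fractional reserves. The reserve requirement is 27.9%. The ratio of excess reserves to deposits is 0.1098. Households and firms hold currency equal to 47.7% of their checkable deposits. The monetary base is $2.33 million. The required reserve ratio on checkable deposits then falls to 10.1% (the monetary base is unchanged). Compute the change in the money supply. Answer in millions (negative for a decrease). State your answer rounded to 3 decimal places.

Initially m₁ = (1 + 0.477) / (0.279 + 0.1098 + 0.477) ≈ 1.70594, so M₁ = 1.70594 × 2.33 ≈ 3.9748 million.
After the change m₂ = (1 + 0.477) / (0.101 + 0.1098 + 0.477) ≈ 2.14743, so M₂ = 2.14743 × 2.33 ≈ 5.0035 million.
ΔM = M₂ − M₁ = 5.0035 − 3.9748 = 1.0287 million.

$1.029 million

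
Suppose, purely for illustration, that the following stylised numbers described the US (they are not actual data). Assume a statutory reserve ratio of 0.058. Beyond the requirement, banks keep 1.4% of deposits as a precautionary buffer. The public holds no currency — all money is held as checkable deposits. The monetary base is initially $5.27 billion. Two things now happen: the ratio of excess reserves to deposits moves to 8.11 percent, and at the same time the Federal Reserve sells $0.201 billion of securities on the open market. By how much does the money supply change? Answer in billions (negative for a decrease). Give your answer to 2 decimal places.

Before: m₁ = 1 / (0.058 + 0.014) ≈ 13.8889, MB₁ = 5.27, so M₁ = 13.8889 × 5.27 ≈ 73.1945 billion.
After: m₂ = 1 / (0.058 + 0.0811) ≈ 7.1891, MB₂ = 5.27 − 0.201 = 5.069, so M₂ = 7.1891 × 5.069 ≈ 36.4415 billion.
ΔM = M₂ − M₁ = 36.4415 − 73.1945 = -36.753 billion.

-36.75 billion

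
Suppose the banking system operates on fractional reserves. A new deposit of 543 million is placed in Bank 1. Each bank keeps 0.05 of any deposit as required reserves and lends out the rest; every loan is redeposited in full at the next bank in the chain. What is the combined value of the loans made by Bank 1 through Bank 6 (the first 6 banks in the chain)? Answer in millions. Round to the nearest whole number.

Bank i lends (1 − rr)^i of the original deposit: Bank 1 lends 543·0.9500 = 515.8500, Bank 2 lends 543·0.9500² = 490.0575, and so on.
Summing a geometric series: total = 543·[0.9500·(1 − 0.9500^6) / (1 − 0.9500)] ≈ 2733.0570 million.

2733 million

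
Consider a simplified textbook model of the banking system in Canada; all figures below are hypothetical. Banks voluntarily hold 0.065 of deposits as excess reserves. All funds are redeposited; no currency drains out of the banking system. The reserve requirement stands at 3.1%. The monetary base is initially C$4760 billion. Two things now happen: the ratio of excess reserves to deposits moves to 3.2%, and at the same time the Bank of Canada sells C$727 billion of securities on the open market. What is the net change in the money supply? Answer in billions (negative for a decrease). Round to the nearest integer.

Before: m₁ = 1 / (0.031 + 0.065) ≈ 10.41667, MB₁ = 4760, so M₁ = 10.41667 × 4760 = 49583.3492 billion.
After: m₂ = 1 / (0.031 + 0.032) ≈ 15.87302, MB₂ = 4760 − 727 = 4033, so M₂ = 15.87302 × 4033 ≈ 64015.8897 billion.
ΔM = M₂ − M₁ = 64015.8897 − 49583.3492 = 14432.5405 billion.

C$14433 billion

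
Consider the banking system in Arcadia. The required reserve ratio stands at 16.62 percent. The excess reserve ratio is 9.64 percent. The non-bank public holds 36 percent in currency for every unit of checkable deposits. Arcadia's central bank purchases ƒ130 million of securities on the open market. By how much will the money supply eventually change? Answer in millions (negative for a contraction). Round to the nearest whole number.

The money multiplier is m = (1 + c) / (rr + e + c) = (1 + 0.36) / (0.1662 + 0.0964 + 0.36) ≈ 2.1844.
The purchase adds 130 million of base, so ΔM = m × ΔMB = 2.1844 × (+130) = 283.972 million.

ƒ284 million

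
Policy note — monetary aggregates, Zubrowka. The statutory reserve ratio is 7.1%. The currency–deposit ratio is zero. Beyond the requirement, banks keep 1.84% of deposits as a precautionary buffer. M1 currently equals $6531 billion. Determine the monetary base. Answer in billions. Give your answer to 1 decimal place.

$583.9 billion

The money multiplier is m = 1 / (rr + e) = 1 / (0.071 + 0.0184) ≈ 11.185682.
MB = M / m = 6531 / 11.185682 ≈ 583.8714 billion.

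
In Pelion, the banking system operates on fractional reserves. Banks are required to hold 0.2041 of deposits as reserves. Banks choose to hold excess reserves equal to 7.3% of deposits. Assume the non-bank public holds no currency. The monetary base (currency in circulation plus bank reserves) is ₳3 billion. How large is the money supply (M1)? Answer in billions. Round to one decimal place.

The money multiplier is m = 1 / (rr + e) = 1 / (0.2041 + 0.073) ≈ 3.6088.
So M = m × MB = 3.6088 × 3 = 10.8264 billion.

₳10.8 billion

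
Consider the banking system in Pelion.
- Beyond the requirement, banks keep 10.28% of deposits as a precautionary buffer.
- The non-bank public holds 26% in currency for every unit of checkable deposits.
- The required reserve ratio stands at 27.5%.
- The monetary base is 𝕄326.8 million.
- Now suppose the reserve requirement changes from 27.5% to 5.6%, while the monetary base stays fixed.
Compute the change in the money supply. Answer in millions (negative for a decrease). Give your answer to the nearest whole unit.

Initially m₁ = (1 + 0.26) / (0.275 + 0.1028 + 0.26) ≈ 1.9755, so M₁ = 1.9755 × 326.8 = 645.5934 million.
After the change m₂ = (1 + 0.26) / (0.056 + 0.1028 + 0.26) ≈ 3.0086, so M₂ = 3.0086 × 326.8 ≈ 983.2105 million.
ΔM = M₂ − M₁ = 983.2105 − 645.5934 = 337.6171 million.

𝕄338 million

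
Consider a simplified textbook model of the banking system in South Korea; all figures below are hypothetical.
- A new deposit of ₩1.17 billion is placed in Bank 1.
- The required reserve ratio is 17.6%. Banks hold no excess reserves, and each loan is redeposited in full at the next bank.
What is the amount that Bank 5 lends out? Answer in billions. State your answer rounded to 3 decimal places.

₩0.444 billion

Each bank lends a fraction (1 − rr) = 0.8240 of the deposit it receives, so Bank 5 receives 1.17·0.8240^4 and lends 1.17·0.8240^5 ≈ 0.4444 billion.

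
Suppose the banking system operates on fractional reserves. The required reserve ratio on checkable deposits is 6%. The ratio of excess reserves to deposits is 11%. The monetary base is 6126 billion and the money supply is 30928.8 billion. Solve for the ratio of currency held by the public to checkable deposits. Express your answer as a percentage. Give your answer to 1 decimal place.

Using m = M/MB = 30928.8/6126 ≈ 5.048776. From m = (1 + c)/(c + rr + e), rearranging gives 1 + c = m·(c + rr + e), so c·(1 − m) = m·(rr + e) − 1.
Hence c = [m·(rr + e) − 1]/(1 − m) = [5.048776 × (0.06 + 0.11) − 1] / (1 − 5.048776) ≈ 0.035000.

3.5%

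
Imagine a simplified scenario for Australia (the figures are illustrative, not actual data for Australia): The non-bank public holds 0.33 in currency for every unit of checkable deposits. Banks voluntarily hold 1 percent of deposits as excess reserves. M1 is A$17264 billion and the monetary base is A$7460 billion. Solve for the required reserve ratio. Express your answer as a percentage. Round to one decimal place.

23.5%

Using m = M/MB = 17264/7460 ≈ 2.314209. Since m = (1 + c)/(c + rr + e), the denominator satisfies c + rr + e = (1 + c)/m = (1 + 0.33) / 2.314209 ≈ 0.574710.
With c = 0.33 and e = 0.01, the required reserve ratio is 0.574710 − 0.33 − 0.01 = 0.23471.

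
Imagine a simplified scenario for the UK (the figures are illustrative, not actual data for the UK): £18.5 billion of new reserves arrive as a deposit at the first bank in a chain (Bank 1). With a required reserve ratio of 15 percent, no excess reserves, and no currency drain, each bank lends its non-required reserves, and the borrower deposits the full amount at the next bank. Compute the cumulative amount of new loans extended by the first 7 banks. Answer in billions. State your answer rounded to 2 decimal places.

Bank i lends (1 − rr)^i of the original deposit: Bank 1 lends 18.5·0.8500 = 15.7250, Bank 2 lends 18.5·0.8500² ≈ 13.3662, and so on.
Summing a geometric series: total = 18.5·[0.8500·(1 − 0.8500^7) / (1 − 0.8500)] ≈ 71.2262 billion.

£71.23 billion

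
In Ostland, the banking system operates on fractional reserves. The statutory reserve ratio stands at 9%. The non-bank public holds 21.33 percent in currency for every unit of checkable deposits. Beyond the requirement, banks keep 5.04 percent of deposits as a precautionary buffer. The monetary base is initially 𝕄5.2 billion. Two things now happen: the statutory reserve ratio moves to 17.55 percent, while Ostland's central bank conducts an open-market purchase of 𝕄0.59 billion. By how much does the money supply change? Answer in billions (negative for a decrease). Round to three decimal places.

Before: m₁ = (1 + 0.2133) / (0.09 + 0.0504 + 0.2133) ≈ 3.43031, MB₁ = 5.2, so M₁ = 3.43031 × 5.2 ≈ 17.8376 billion.
After: m₂ = (1 + 0.2133) / (0.1755 + 0.0504 + 0.2133) ≈ 2.76252, MB₂ = 5.2 + 0.59 = 5.79, so M₂ = 2.76252 × 5.79 ≈ 15.995 billion.
ΔM = M₂ − M₁ = 15.995 − 17.8376 = -1.8426 billion.

-1.843 billion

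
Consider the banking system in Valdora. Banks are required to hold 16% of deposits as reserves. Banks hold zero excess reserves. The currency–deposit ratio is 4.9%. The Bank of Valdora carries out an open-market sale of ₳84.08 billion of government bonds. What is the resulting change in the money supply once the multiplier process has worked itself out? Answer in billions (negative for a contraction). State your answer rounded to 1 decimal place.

-422.0 billion

The money multiplier is m = (1 + c) / (rr + c) = (1 + 0.049) / (0.16 + 0.049) ≈ 5.0191.
The sale removes 84.08 billion of base, so ΔM = m × ΔMB = 5.0191 × (−84.08) ≈ -422.0059 billion.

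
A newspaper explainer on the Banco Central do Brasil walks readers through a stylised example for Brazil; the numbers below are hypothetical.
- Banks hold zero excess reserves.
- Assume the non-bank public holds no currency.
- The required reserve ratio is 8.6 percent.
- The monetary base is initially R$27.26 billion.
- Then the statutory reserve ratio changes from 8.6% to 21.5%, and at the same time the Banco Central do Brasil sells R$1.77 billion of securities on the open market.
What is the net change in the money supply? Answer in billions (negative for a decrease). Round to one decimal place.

Before: m₁ = 1 / (0.086) ≈ 11.6279, MB₁ = 27.26, so M₁ = 11.6279 × 27.26 ≈ 316.9766 billion.
After: m₂ = 1 / (0.215) ≈ 4.6512, MB₂ = 27.26 − 1.77 = 25.49, so M₂ = 4.6512 × 25.49 ≈ 118.5591 billion.
ΔM = M₂ − M₁ = 118.5591 − 316.9766 = -198.4175 billion.

-198.4 billion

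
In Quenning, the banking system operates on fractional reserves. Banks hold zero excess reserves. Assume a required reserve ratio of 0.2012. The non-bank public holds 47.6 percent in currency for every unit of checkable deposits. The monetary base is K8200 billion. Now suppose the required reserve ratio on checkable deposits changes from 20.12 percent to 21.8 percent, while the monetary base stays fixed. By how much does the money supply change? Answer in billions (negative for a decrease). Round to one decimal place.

Initially m₁ = (1 + 0.476) / (0.2012 + 0.476) ≈ 2.179563, so M₁ = 2.179563 × 8200 = 17872.4166 billion.
After the change m₂ = (1 + 0.476) / (0.218 + 0.476) ≈ 2.126801, so M₂ = 2.126801 × 8200 = 17439.7682 billion.
ΔM = M₂ − M₁ = 17439.7682 − 17872.4166 = -432.6484 billion.

-432.6 billion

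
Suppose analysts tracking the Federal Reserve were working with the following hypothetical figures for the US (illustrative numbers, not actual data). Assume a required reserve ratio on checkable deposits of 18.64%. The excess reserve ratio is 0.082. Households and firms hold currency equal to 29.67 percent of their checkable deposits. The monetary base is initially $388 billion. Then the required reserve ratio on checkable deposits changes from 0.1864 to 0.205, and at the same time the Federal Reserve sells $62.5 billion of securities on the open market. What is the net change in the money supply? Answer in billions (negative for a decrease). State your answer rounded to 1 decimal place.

-167.2 billion

Before: m₁ = (1 + 0.2967) / (0.1864 + 0.082 + 0.2967) ≈ 2.29464, MB₁ = 388, so M₁ = 2.29464 × 388 ≈ 890.3203 billion.
After: m₂ = (1 + 0.2967) / (0.205 + 0.082 + 0.2967) ≈ 2.22152, MB₂ = 388 − 62.5 = 325.5, so M₂ = 2.22152 × 325.5 ≈ 723.1048 billion.
ΔM = M₂ − M₁ = 723.1048 − 890.3203 = -167.2155 billion.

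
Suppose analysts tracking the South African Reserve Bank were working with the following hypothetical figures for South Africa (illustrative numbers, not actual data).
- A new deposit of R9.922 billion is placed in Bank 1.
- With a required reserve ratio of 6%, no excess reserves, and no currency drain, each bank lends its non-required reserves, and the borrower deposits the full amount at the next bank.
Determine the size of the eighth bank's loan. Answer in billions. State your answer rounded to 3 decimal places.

R6.048 billion

Each bank lends a fraction (1 − rr) = 0.9400 of the deposit it receives, so Bank 8 receives 9.922·0.9400^7 and lends 9.922·0.9400^8 ≈ 6.0481 billion.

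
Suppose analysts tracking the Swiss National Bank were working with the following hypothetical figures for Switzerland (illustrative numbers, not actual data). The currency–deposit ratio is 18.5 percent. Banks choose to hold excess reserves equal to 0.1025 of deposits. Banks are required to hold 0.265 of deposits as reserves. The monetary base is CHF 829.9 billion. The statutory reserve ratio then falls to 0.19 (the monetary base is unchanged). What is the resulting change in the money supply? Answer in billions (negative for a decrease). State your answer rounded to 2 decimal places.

CHF 279.58 billion

Initially m₁ = (1 + 0.185) / (0.265 + 0.1025 + 0.185) ≈ 2.144796, so M₁ = 2.144796 × 829.9 ≈ 1779.9662 billion.
After the change m₂ = (1 + 0.185) / (0.19 + 0.1025 + 0.185) ≈ 2.481675, so M₂ = 2.481675 × 829.9 ≈ 2059.5421 billion.
ΔM = M₂ − M₁ = 2059.5421 − 1779.9662 = 279.5759 billion.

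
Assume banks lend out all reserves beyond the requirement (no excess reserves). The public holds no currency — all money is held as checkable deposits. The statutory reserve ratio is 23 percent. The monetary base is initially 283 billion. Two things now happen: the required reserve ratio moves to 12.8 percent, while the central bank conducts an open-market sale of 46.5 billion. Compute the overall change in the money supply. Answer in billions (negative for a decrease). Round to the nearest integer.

Before: m₁ = 1 / (0.23) ≈ 4.3478, MB₁ = 283, so M₁ = 4.3478 × 283 = 1230.4274 billion.
After: m₂ = 1 / (0.128) = 7.8125, MB₂ = 283 − 46.5 = 236.5, so M₂ = 7.8125 × 236.5 ≈ 1847.6562 billion.
ΔM = M₂ − M₁ = 1847.6562 − 1230.4274 = 617.2288 billion.

617 billion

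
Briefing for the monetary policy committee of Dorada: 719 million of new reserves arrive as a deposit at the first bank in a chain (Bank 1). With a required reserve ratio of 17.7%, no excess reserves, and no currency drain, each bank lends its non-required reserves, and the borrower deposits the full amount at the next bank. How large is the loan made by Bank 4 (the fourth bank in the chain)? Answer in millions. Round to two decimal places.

329.86 million

Each bank lends a fraction (1 − rr) = 0.8230 of the deposit it receives, so Bank 4 receives 719·0.8230^3 and lends 719·0.8230^4 ≈ 329.8589 million.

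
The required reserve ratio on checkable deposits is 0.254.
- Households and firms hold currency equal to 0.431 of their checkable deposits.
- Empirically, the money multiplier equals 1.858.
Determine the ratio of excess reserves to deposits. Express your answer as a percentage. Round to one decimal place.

Using m = 1.858. Since m = (1 + c)/(c + rr + e), the denominator satisfies c + rr + e = (1 + c)/m = (1 + 0.431) / 1.858 ≈ 0.770183.
With c = 0.431 and rr = 0.254, the ratio of excess reserves to deposits is 0.770183 − 0.431 − 0.254 = 0.085183.

8.5%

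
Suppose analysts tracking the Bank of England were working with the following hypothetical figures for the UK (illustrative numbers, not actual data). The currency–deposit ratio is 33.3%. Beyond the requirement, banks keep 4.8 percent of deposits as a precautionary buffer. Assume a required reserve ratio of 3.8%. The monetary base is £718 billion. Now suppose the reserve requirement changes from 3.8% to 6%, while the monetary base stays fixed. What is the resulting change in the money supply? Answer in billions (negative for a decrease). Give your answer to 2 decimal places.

Initially m₁ = (1 + 0.333) / (0.038 + 0.048 + 0.333) ≈ 3.181384, so M₁ = 3.181384 × 718 ≈ 2284.2337 billion.
After the change m₂ = (1 + 0.333) / (0.06 + 0.048 + 0.333) ≈ 3.022676, so M₂ = 3.022676 × 718 ≈ 2170.2814 billion.
ΔM = M₂ − M₁ = 2170.2814 − 2284.2337 = -113.9523 billion.

-113.95 billion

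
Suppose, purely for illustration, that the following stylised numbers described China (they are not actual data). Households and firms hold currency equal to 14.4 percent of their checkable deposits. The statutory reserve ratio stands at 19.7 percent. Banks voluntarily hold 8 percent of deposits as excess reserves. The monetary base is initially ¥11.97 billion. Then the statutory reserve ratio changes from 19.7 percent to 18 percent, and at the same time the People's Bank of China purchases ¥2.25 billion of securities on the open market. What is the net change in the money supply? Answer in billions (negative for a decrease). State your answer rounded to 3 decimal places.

Before: m₁ = (1 + 0.144) / (0.197 + 0.08 + 0.144) ≈ 2.717340, MB₁ = 11.97, so M₁ = 2.717340 × 11.97 ≈ 32.5266 billion.
After: m₂ = (1 + 0.144) / (0.18 + 0.08 + 0.144) ≈ 2.831683, MB₂ = 11.97 + 2.25 = 14.22, so M₂ = 2.831683 × 14.22 ≈ 40.2665 billion.
ΔM = M₂ − M₁ = 40.2665 − 32.5266 = 7.7399 billion.

¥7.740 billion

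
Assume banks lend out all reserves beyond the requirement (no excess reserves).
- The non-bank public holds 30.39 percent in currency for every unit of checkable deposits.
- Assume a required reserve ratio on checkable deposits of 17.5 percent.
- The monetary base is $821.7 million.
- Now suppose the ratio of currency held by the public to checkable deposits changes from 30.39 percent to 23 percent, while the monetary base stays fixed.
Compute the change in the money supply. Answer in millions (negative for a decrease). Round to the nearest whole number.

$258 million

Initially m₁ = (1 + 0.3039) / (0.175 + 0.3039) ≈ 2.7227, so M₁ = 2.7227 × 821.7 ≈ 2237.2426 million.
After the change m₂ = (1 + 0.23) / (0.175 + 0.23) ≈ 3.0370, so M₂ = 3.0370 × 821.7 = 2495.5029 million.
ΔM = M₂ − M₁ = 2495.5029 − 2237.2426 = 258.2603 million.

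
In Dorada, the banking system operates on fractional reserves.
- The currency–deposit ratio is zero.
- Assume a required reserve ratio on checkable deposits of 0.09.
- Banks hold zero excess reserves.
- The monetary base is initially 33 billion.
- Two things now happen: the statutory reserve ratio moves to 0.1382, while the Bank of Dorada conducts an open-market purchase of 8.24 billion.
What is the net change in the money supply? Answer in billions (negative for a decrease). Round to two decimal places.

Before: m₁ = 1 / (0.09) ≈ 11.11111, MB₁ = 33, so M₁ = 11.11111 × 33 ≈ 366.6666 billion.
After: m₂ = 1 / (0.1382) ≈ 7.23589, MB₂ = 33 + 8.24 = 41.24, so M₂ = 7.23589 × 41.24 ≈ 298.4081 billion.
ΔM = M₂ − M₁ = 298.4081 − 366.6666 = -68.2585 billion.

-68.26 billion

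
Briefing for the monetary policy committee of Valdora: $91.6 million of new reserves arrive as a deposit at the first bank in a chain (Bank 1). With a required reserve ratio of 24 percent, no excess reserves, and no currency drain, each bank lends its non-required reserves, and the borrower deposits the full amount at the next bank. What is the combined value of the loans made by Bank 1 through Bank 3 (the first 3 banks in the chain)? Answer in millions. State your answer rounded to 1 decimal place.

Bank i lends (1 − rr)^i of the original deposit: Bank 1 lends 91.6·0.7600 = 69.6160, Bank 2 lends 91.6·0.7600² ≈ 52.9082, and so on.
Summing a geometric series: total = 91.6·[0.7600·(1 − 0.7600^3) / (1 − 0.7600)] ≈ 162.7344 million.

$162.7 million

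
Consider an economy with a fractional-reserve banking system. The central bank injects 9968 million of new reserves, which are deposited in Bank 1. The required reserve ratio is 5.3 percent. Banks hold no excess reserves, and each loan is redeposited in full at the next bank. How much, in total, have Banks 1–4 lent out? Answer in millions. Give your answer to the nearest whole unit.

34862 million

Bank i lends (1 − rr)^i of the original deposit: Bank 1 lends 9968·0.9470 = 9439.6960, Bank 2 lends 9968·0.9470² ≈ 8939.3921, and so on.
Summing a geometric series: total = 9968·[0.9470·(1 − 0.9470^4) / (1 − 0.9470)] ≈ 34861.6197 million.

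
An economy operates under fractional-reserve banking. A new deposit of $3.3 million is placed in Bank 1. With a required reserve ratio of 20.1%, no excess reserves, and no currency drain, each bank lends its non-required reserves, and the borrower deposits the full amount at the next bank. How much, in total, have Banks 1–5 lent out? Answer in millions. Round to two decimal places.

Bank i lends (1 − rr)^i of the original deposit: Bank 1 lends 3.3·0.7990 = 2.6367, Bank 2 lends 3.3·0.7990² ≈ 2.1067, and so on.
Summing a geometric series: total = 3.3·[0.7990·(1 − 0.7990^5) / (1 − 0.7990)] ≈ 8.8462 million.

$8.85 million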